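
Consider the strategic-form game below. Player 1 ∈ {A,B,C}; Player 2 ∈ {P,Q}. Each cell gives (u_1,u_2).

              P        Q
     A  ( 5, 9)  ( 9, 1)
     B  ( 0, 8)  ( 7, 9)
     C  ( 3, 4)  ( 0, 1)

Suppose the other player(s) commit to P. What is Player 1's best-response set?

BR_1 = {A}

u_1(A vs P) = 5
u_1(B vs P) = 0
u_1(C vs P) = 3
max payoff 5 at {A}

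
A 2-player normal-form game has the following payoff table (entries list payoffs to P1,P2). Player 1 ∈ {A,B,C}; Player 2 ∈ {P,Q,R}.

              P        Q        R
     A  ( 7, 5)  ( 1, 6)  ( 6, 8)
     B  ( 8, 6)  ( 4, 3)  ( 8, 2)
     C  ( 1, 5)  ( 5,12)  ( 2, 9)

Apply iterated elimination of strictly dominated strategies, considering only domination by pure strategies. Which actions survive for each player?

P1 drop A (B beats it: P:8>7 Q:4>1 R:8>6)
P2 drop R (Q beats it: B:3>2 C:12>9)
P1→{B,C} P2→{P,Q}

Remaining: P1:{B,C} P2:{P,Q}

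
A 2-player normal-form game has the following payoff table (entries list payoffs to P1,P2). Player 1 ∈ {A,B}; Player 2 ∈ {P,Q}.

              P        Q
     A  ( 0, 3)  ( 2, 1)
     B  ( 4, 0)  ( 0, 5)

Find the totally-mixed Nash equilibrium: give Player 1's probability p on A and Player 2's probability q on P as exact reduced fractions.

P1 indiff ⇒ q·0+(1-q)·2 = q·4+(1-q)·0 ⇒ q(-4) = (1-q)(-2) ⇒ q = 1/3
P2 indiff ⇒ p·3+(1-p)·0 = p·1+(1-p)·5 ⇒ p(2) = (1-p)(5) ⇒ p = 5/7

p=5/7, q=1/3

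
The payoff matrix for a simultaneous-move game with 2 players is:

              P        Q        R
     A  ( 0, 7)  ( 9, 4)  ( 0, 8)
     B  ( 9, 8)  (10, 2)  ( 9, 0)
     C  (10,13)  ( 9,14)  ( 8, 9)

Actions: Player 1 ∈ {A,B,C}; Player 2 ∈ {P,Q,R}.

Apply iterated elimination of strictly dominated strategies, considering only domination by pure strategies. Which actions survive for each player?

IESDS → P1:{B,C} P2:{P,Q}

P1 drop A (B beats it: P:9>0 Q:10>9 R:9>0)
P2 drop R (P beats it: B:8>0 C:13>9)
P1→{B,C} P2→{P,Q}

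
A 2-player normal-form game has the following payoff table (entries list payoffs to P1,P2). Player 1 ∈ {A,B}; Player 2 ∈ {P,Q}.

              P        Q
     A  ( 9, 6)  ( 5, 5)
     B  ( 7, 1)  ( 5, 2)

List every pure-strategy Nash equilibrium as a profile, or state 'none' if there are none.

(A,P): NE
(A,Q): not NE [P2→P gives 6>5]
(B,P): not NE [P1→A gives 9>7; P2→Q gives 2>1]
(B,Q): NE

PSNE = {(A,P), (B,Q)}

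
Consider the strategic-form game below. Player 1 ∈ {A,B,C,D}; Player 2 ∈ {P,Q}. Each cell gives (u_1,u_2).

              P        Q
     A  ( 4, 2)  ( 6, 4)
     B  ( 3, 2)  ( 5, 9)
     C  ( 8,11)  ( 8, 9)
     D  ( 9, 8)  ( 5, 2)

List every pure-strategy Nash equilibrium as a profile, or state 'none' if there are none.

(A,P): not NE [P1→D gives 9>4; P2→Q gives 4>2]
(A,Q): not NE [P1→C gives 8>6]
(B,P): not NE [P1→D gives 9>3; P2→Q gives 9>2]
(B,Q): not NE [P1→C gives 8>5]
(C,P): not NE [P1→D gives 9>8]
(C,Q): not NE [P2→P gives 11>9]
(D,P): NE
(D,Q): not NE [P1→C gives 8>5; P2→P gives 8>2]

Nash profiles: (D,P)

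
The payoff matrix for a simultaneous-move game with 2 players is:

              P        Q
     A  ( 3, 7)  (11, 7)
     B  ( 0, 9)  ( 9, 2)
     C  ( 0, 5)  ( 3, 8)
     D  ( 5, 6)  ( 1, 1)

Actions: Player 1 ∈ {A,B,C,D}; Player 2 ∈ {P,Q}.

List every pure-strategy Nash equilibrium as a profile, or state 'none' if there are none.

(A,P): not NE [P1→D gives 5>3]
(A,Q): NE
(B,P): not NE [P1→D gives 5>0]
(B,Q): not NE [P1→A gives 11>9; P2→P gives 9>2]
(C,P): not NE [P1→D gives 5>0; P2→Q gives 8>5]
(C,Q): not NE [P1→A gives 11>3]
(D,P): NE
(D,Q): not NE [P1→A gives 11>1; P2→P gives 6>1]

NE set: (A,Q), (D,P)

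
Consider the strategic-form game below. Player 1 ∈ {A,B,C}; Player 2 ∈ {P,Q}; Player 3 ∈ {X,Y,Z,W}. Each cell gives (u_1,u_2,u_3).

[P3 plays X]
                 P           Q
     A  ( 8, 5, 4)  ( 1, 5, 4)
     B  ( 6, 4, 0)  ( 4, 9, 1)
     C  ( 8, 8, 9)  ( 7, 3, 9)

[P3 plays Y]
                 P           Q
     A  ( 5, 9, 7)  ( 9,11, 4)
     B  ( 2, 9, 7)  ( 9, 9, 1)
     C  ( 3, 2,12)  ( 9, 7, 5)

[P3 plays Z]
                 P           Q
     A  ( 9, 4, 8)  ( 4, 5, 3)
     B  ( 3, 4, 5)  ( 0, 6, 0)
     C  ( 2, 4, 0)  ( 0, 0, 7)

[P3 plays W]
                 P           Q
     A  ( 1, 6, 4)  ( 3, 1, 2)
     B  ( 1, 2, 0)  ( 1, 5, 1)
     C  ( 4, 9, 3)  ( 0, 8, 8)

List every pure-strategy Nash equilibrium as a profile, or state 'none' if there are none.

(A,P,X): not NE [P3→Z gives 8>4]
(A,P,Y): not NE [P2→Q gives 11>9; P3→Z gives 8>7]
(A,P,Z): not NE [P2→Q gives 5>4]
(A,P,W): not NE [P1→C gives 4>1; P3→Z gives 8>4]
(A,Q,X): not NE [P1→C gives 7>1]
(A,Q,Y): NE
(A,Q,Z): not NE [P3→Y gives 4>3]
(A,Q,W): not NE [P2→P gives 6>1; P3→Y gives 4>2]
(B,P,X): not NE [P1→C gives 8>6; P2→Q gives 9>4; P3→Y gives 7>0]
(B,P,Y): not NE [P1→A gives 5>2]
(B,P,Z): not NE [P1→A gives 9>3; P2→Q gives 6>4; P3→Y gives 7>5]
(B,P,W): not NE [P1→C gives 4>1; P2→Q gives 5>2; P3→Y gives 7>0]
(B,Q,X): not NE [P1→C gives 7>4]
(B,Q,Y): NE
(B,Q,Z): not NE [P1→A gives 4>0; P3→W gives 1>0]
(B,Q,W): not NE [P1→A gives 3>1]
(C,P,X): not NE [P3→Y gives 12>9]
(C,P,Y): not NE [P1→A gives 5>3; P2→Q gives 7>2]
(C,P,Z): not NE [P1→A gives 9>2; P3→Y gives 12>0]
(C,P,W): not NE [P3→Y gives 12>3]
(C,Q,X): not NE [P2→P gives 8>3]
(C,Q,Y): not NE [P3→X gives 9>5]
(C,Q,Z): not NE [P1→A gives 4>0; P2→P gives 4>0; P3→X gives 9>7]
(C,Q,W): not NE [P1→A gives 3>0; P2→P gives 9>8; P3→X gives 9>8]

Nash profiles: (A,Q,Y), (B,Q,Y)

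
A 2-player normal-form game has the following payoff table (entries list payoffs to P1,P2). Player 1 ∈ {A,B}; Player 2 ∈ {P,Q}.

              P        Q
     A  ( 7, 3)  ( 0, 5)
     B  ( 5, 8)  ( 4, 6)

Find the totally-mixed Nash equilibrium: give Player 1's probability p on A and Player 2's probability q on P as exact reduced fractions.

P1 indiff ⇒ q·7+(1-q)·0 = q·5+(1-q)·4 ⇒ q(2) = (1-q)(4) ⇒ q = 2/3
P2 indiff ⇒ p·3+(1-p)·8 = p·5+(1-p)·6 ⇒ p(-2) = (1-p)(-2) ⇒ p = 1/2

P1 mixes 1/2 on A; P2 mixes 2/3 on P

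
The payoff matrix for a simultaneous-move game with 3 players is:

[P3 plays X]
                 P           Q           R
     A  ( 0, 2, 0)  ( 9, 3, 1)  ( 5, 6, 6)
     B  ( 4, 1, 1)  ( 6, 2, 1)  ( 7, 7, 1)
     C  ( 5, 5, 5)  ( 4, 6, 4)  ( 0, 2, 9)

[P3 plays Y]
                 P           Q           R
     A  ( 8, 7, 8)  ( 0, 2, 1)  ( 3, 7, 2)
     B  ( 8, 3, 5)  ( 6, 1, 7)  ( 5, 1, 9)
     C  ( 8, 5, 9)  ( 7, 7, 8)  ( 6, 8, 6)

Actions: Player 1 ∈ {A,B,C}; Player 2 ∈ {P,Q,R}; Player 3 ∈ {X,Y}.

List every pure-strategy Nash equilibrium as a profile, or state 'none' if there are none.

PSNE = {(A,P,Y), (B,P,Y)}

(A,P,X): not NE [P1→C gives 5>0; P2→R gives 6>2; P3→Y gives 8>0]
(A,P,Y): NE
(A,Q,X): not NE [P2→R gives 6>3]
(A,Q,Y): not NE [P1→C gives 7>0; P2→R gives 7>2]
(A,R,X): not NE [P1→B gives 7>5]
(A,R,Y): not NE [P1→C gives 6>3; P3→X gives 6>2]
(B,P,X): not NE [P1→C gives 5>4; P2→R gives 7>1; P3→Y gives 5>1]
(B,P,Y): NE
(B,Q,X): not NE [P1→A gives 9>6; P2→R gives 7>2; P3→Y gives 7>1]
(B,Q,Y): not NE [P1→C gives 7>6; P2→P gives 3>1]
(B,R,X): not NE [P3→Y gives 9>1]
(B,R,Y): not NE [P1→C gives 6>5; P2→P gives 3>1]
(C,P,X): not NE [P2→Q gives 6>5; P3→Y gives 9>5]
(C,P,Y): not NE [P2→R gives 8>5]
(C,Q,X): not NE [P1→A gives 9>4; P3→Y gives 8>4]
(C,Q,Y): not NE [P2→R gives 8>7]
(C,R,X): not NE [P1→B gives 7>0; P2→Q gives 6>2]
(C,R,Y): not NE [P3→X gives 9>6]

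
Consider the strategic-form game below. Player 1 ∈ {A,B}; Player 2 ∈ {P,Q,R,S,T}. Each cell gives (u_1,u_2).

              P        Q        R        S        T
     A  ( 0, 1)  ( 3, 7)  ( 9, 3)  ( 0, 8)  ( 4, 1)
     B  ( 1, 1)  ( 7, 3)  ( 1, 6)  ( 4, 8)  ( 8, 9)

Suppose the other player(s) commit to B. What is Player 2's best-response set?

u_2(P vs B) = 1
u_2(Q vs B) = 3
u_2(R vs B) = 6
u_2(S vs B) = 8
u_2(T vs B) = 9
max payoff 9 at {T}

argmax u_2 = {T}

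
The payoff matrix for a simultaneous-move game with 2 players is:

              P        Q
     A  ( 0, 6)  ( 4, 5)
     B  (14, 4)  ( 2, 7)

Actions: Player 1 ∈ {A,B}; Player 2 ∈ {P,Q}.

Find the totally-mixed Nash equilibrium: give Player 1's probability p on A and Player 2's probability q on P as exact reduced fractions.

(p,q) = (3/4, 1/8)

P1 indiff ⇒ q·0+(1-q)·4 = q·14+(1-q)·2 ⇒ q(-14) = (1-q)(-2) ⇒ q = 1/8
P2 indiff ⇒ p·6+(1-p)·4 = p·5+(1-p)·7 ⇒ p(1) = (1-p)(3) ⇒ p = 3/4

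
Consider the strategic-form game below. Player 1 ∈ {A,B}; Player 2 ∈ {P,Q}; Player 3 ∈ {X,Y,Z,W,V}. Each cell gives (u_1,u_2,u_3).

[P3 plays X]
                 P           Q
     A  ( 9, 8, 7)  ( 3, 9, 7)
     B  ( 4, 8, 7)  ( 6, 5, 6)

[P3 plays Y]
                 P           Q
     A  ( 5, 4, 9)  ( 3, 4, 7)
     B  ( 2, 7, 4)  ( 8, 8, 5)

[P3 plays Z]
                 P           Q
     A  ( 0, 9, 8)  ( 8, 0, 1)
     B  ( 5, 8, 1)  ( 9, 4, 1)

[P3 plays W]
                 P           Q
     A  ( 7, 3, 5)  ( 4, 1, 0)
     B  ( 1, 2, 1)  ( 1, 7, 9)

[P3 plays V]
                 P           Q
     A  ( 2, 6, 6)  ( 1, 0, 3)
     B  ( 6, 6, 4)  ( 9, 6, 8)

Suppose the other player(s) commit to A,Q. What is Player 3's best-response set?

P3 best: {X,Y}

u_3(X vs A,Q) = 7
u_3(Y vs A,Q) = 7
u_3(Z vs A,Q) = 1
u_3(W vs A,Q) = 0
u_3(V vs A,Q) = 3
max payoff 7 at {X,Y}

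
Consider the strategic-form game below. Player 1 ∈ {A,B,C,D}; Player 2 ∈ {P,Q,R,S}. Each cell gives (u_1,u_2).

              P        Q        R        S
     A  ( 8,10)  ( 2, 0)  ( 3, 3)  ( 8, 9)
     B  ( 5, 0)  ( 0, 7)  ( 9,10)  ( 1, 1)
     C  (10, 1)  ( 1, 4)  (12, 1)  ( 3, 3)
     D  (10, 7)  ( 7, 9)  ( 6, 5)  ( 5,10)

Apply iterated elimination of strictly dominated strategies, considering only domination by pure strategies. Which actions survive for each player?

Survivors P1:{A,C,D} P2:{P,Q,S}

P1 drop B (C beats it: P:10>5 Q:1>0 R:12>9 S:3>1)
P2 drop R (S beats it: A:9>3 C:3>1 D:10>5)
P1→{A,C,D} P2→{P,Q,S}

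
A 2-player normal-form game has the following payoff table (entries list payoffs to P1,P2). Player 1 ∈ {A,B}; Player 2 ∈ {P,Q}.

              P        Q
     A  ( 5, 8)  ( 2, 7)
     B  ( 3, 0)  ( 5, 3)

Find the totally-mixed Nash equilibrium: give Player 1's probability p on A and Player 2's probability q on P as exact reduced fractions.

P1 mixes 3/4 on A; P2 mixes 3/5 on P

P1 indiff ⇒ q·5+(1-q)·2 = q·3+(1-q)·5 ⇒ q(2) = (1-q)(3) ⇒ q = 3/5
P2 indiff ⇒ p·8+(1-p)·0 = p·7+(1-p)·3 ⇒ p(1) = (1-p)(3) ⇒ p = 3/4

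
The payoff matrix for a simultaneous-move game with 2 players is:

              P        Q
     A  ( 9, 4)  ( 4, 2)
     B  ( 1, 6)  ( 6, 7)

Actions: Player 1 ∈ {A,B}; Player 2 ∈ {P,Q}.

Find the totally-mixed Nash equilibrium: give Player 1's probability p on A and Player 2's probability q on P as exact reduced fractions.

P1 indiff ⇒ q·9+(1-q)·4 = q·1+(1-q)·6 ⇒ q(8) = (1-q)(2) ⇒ q = 1/5
P2 indiff ⇒ p·4+(1-p)·6 = p·2+(1-p)·7 ⇒ p(2) = (1-p)(1) ⇒ p = 1/3

P1 mixes 1/3 on A; P2 mixes 1/5 on P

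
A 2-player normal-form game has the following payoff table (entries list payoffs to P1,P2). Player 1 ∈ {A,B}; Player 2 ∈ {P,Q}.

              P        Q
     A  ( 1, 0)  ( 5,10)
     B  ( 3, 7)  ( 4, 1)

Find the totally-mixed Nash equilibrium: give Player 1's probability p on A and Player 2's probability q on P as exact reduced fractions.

P1 indiff ⇒ q·1+(1-q)·5 = q·3+(1-q)·4 ⇒ q(-2) = (1-q)(-1) ⇒ q = 1/3
P2 indiff ⇒ p·0+(1-p)·7 = p·10+(1-p)·1 ⇒ p(-10) = (1-p)(-6) ⇒ p = 3/8

(p,q) = (3/8, 1/3)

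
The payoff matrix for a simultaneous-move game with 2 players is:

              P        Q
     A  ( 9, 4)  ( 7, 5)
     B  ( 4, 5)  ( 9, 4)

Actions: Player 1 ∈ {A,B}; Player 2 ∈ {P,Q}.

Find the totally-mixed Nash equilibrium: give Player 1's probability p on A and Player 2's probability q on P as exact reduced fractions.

P1 indiff ⇒ q·9+(1-q)·7 = q·4+(1-q)·9 ⇒ q(5) = (1-q)(2) ⇒ q = 2/7
P2 indiff ⇒ p·4+(1-p)·5 = p·5+(1-p)·4 ⇒ p(-1) = (1-p)(-1) ⇒ p = 1/2

p=1/2, q=2/7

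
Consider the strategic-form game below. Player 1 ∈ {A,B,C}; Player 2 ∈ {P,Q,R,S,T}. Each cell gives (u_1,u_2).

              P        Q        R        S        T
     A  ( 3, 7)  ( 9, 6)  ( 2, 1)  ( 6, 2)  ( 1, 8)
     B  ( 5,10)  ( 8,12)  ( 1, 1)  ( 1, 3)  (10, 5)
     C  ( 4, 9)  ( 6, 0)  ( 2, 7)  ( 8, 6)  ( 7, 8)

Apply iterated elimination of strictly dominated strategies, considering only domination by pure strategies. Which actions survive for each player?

Survivors P1:{A,B} P2:{P,Q,T}

P2 drop R (P beats it: A:7>1 B:10>1 C:9>7)
P2 drop S (P beats it: A:7>2 B:10>3 C:9>6)
P1 drop C (B beats it: P:5>4 Q:8>6 T:10>7)
P1→{A,B} P2→{P,Q,T}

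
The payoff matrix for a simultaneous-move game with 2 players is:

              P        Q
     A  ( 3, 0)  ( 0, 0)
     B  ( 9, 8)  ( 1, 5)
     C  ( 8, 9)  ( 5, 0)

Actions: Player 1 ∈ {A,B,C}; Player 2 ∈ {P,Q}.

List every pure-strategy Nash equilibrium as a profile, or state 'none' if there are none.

(A,P): not NE [P1→B gives 9>3]
(A,Q): not NE [P1→C gives 5>0]
(B,P): NE
(B,Q): not NE [P1→C gives 5>1; P2→P gives 8>5]
(C,P): not NE [P1→B gives 9>8]
(C,Q): not NE [P2→P gives 9>0]

NE set: (B,P)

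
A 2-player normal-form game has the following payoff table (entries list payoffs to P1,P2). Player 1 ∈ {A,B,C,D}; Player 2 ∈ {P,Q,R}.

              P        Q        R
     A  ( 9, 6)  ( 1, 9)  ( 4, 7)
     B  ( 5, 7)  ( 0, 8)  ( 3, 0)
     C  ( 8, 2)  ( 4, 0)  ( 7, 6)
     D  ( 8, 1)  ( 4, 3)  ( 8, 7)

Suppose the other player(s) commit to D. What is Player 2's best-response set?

u_2(P vs D) = 1
u_2(Q vs D) = 3
u_2(R vs D) = 7
max payoff 7 at {R}

argmax u_2 = {R}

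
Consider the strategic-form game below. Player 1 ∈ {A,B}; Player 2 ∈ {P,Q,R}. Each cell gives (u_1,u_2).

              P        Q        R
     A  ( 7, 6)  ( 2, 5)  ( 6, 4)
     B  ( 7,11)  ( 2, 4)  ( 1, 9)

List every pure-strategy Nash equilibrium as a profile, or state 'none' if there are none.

Nash profiles: (A,P), (B,P)

(A,P): NE
(A,Q): not NE [P2→P gives 6>5]
(A,R): not NE [P2→P gives 6>4]
(B,P): NE
(B,Q): not NE [P2→P gives 11>4]
(B,R): not NE [P1→A gives 6>1; P2→P gives 11>9]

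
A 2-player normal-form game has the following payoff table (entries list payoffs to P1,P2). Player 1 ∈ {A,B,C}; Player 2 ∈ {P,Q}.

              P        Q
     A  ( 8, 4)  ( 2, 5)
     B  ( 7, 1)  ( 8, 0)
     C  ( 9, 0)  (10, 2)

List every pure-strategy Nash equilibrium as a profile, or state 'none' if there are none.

(A,P): not NE [P1→C gives 9>8; P2→Q gives 5>4]
(A,Q): not NE [P1→C gives 10>2]
(B,P): not NE [P1→C gives 9>7]
(B,Q): not NE [P1→C gives 10>8; P2→P gives 1>0]
(C,P): not NE [P2→Q gives 2>0]
(C,Q): NE

Nash profiles: (C,Q)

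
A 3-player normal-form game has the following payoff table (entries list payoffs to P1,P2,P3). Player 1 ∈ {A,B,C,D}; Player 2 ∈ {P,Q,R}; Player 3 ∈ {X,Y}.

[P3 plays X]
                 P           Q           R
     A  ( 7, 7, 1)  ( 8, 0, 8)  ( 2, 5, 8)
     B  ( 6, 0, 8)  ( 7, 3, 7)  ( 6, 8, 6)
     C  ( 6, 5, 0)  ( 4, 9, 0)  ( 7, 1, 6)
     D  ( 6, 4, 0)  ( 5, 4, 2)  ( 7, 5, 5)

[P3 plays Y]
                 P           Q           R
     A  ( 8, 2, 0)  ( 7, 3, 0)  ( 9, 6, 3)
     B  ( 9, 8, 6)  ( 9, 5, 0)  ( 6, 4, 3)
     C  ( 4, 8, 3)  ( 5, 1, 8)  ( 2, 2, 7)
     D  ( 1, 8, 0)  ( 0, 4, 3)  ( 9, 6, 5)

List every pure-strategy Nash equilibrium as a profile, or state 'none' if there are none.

(A,P,X): NE
(A,P,Y): not NE [P1→B gives 9>8; P2→R gives 6>2; P3→X gives 1>0]
(A,Q,X): not NE [P2→P gives 7>0]
(A,Q,Y): not NE [P1→B gives 9>7; P2→R gives 6>3; P3→X gives 8>0]
(A,R,X): not NE [P1→D gives 7>2; P2→P gives 7>5]
(A,R,Y): not NE [P3→X gives 8>3]
(B,P,X): not NE [P1→A gives 7>6; P2→R gives 8>0]
(B,P,Y): not NE [P3→X gives 8>6]
(B,Q,X): not NE [P1→A gives 8>7; P2→R gives 8>3]
(B,Q,Y): not NE [P2→P gives 8>5; P3→X gives 7>0]
(B,R,X): not NE [P1→D gives 7>6]
(B,R,Y): not NE [P1→D gives 9>6; P2→P gives 8>4; P3→X gives 6>3]
(C,P,X): not NE [P1→A gives 7>6; P2→Q gives 9>5; P3→Y gives 3>0]
(C,P,Y): not NE [P1→B gives 9>4]
(C,Q,X): not NE [P1→A gives 8>4; P3→Y gives 8>0]
(C,Q,Y): not NE [P1→B gives 9>5; P2→P gives 8>1]
(C,R,X): not NE [P2→Q gives 9>1; P3→Y gives 7>6]
(C,R,Y): not NE [P1→D gives 9>2; P2→P gives 8>2]
(D,P,X): not NE [P1→A gives 7>6; P2→R gives 5>4]
(D,P,Y): not NE [P1→B gives 9>1]
(D,Q,X): not NE [P1→A gives 8>5; P2→R gives 5>4; P3→Y gives 3>2]
(D,Q,Y): not NE [P1→B gives 9>0; P2→P gives 8>4]
(D,R,X): NE
(D,R,Y): not NE [P2→P gives 8>6]

PSNE = {(A,P,X), (D,R,X)}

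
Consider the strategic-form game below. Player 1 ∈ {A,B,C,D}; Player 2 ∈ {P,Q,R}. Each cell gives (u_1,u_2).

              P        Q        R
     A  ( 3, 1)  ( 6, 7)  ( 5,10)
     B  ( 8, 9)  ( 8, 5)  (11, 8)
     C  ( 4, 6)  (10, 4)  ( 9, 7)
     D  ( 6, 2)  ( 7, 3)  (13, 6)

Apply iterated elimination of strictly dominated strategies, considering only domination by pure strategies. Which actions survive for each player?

P1 drop A (B beats it: P:8>3 Q:8>6 R:11>5)
P2 drop Q (R beats it: B:8>5 C:7>4 D:6>3)
P1 drop C (B beats it: P:8>4 R:11>9)
P1→{B,D} P2→{P,R}

IESDS → P1:{B,D} P2:{P,R}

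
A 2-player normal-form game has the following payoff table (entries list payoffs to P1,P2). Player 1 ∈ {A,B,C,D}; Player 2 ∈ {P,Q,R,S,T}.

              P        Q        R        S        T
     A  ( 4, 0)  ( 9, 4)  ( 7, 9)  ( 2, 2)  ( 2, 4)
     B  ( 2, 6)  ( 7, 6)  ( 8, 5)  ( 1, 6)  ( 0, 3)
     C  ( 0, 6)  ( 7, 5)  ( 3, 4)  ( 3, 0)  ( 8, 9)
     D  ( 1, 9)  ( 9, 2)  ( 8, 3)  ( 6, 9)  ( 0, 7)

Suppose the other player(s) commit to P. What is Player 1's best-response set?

argmax u_1 = {A}

u_1(A vs P) = 4
u_1(B vs P) = 2
u_1(C vs P) = 0
u_1(D vs P) = 1
max payoff 4 at {A}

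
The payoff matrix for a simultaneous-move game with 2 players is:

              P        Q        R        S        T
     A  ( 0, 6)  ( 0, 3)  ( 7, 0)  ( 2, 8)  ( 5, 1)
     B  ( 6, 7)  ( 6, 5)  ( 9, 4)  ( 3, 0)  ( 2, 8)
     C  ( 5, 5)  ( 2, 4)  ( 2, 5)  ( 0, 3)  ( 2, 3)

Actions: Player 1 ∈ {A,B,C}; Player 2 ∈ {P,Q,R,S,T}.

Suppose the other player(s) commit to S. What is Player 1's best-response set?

BR_1 = {B}

u_1(A vs S) = 2
u_1(B vs S) = 3
u_1(C vs S) = 0
max payoff 3 at {B}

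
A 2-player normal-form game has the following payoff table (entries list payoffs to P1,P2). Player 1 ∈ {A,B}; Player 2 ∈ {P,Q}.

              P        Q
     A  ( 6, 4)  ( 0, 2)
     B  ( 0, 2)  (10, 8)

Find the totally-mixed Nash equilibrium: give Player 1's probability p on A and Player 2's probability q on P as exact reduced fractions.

P1 indiff ⇒ q·6+(1-q)·0 = q·0+(1-q)·10 ⇒ q(6) = (1-q)(10) ⇒ q = 5/8
P2 indiff ⇒ p·4+(1-p)·2 = p·2+(1-p)·8 ⇒ p(2) = (1-p)(6) ⇒ p = 3/4

p=3/4, q=5/8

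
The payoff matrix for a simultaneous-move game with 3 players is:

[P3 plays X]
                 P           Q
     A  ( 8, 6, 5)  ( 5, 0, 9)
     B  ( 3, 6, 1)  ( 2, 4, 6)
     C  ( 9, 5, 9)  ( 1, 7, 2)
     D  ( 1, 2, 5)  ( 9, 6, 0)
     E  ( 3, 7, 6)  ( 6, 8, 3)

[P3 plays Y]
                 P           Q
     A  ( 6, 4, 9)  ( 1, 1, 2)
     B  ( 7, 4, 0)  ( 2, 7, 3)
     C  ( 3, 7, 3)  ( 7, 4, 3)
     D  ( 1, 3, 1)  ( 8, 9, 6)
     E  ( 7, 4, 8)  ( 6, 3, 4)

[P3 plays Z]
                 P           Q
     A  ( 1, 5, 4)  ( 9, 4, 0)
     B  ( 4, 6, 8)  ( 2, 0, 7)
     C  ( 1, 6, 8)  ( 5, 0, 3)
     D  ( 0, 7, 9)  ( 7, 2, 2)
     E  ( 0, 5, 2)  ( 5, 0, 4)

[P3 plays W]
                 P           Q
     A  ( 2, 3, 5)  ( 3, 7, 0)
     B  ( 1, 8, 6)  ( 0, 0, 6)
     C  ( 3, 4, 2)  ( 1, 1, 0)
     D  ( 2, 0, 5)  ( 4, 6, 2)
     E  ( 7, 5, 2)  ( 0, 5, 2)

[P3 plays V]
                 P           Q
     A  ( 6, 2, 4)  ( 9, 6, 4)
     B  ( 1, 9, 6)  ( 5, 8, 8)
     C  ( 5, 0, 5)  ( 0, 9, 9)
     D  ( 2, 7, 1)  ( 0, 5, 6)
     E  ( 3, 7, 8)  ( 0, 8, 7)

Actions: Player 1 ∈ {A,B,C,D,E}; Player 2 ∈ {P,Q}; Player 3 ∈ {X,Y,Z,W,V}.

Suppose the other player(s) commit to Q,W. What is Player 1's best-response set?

argmax u_1 = {D}

u_1(A vs Q,W) = 3
u_1(B vs Q,W) = 0
u_1(C vs Q,W) = 1
u_1(D vs Q,W) = 4
u_1(E vs Q,W) = 0
max payoff 4 at {D}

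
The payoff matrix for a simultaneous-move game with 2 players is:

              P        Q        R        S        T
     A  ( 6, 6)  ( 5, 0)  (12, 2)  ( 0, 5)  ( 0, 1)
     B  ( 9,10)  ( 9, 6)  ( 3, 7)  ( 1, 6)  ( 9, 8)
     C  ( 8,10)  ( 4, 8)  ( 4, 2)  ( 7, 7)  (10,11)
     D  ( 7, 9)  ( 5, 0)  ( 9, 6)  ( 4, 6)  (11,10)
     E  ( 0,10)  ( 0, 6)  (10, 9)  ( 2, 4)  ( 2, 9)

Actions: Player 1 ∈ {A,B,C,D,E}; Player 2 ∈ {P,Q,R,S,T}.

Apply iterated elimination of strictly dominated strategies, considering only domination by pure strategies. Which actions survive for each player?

P2 drop Q (P beats it: A:6>0 B:10>6 C:10>8 D:9>0 E:10>6)
P2 drop R (P beats it: A:6>2 B:10>7 C:10>2 D:9>6 E:10>9)
P1 drop A (B beats it: P:9>6 S:1>0 T:9>0)
P1 drop E (C beats it: P:8>0 S:7>2 T:10>2)
P2 drop S (P beats it: B:10>6 C:10>7 D:9>6)
P1→{B,C,D} P2→{P,T}

Survivors P1:{B,C,D} P2:{P,T}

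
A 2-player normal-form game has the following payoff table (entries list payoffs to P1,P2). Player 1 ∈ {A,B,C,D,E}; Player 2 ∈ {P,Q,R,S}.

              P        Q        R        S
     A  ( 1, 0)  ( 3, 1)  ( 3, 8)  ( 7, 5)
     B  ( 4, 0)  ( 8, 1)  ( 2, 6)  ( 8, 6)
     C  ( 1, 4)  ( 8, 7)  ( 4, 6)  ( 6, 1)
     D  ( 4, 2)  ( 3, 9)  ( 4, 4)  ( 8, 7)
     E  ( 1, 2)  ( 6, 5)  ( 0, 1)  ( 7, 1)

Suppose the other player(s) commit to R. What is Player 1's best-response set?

u_1(A vs R) = 3
u_1(B vs R) = 2
u_1(C vs R) = 4
u_1(D vs R) = 4
u_1(E vs R) = 0
max payoff 4 at {C,D}

argmax u_1 = {C,D}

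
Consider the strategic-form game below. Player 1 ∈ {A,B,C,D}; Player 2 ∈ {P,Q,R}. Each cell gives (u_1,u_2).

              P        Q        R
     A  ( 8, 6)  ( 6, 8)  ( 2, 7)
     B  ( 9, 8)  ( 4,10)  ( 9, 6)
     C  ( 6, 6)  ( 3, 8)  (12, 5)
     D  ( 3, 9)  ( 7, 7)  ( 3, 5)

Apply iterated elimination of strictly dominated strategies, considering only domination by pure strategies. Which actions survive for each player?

P2 drop R (Q beats it: A:8>7 B:10>6 C:8>5 D:7>5)
P1 drop C (A beats it: P:8>6 Q:6>3)
P1→{A,B,D} P2→{P,Q}

Survivors P1:{A,B,D} P2:{P,Q}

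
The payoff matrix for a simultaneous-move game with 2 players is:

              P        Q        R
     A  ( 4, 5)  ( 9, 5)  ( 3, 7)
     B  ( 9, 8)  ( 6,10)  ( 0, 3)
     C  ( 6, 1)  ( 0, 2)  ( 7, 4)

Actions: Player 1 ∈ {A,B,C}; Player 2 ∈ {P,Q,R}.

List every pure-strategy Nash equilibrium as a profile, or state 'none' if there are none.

NE set: (C,R)

(A,P): not NE [P1→B gives 9>4; P2→R gives 7>5]
(A,Q): not NE [P2→R gives 7>5]
(A,R): not NE [P1→C gives 7>3]
(B,P): not NE [P2→Q gives 10>8]
(B,Q): not NE [P1→A gives 9>6]
(B,R): not NE [P1→C gives 7>0; P2→Q gives 10>3]
(C,P): not NE [P1→B gives 9>6; P2→R gives 4>1]
(C,Q): not NE [P1→A gives 9>0; P2→R gives 4>2]
(C,R): NE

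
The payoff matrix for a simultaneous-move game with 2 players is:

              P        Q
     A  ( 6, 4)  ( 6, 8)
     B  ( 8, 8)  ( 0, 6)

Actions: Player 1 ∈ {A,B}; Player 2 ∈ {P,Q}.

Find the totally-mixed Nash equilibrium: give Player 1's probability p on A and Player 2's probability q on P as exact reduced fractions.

P1 indiff ⇒ q·6+(1-q)·6 = q·8+(1-q)·0 ⇒ q(-2) = (1-q)(-6) ⇒ q = 3/4
P2 indiff ⇒ p·4+(1-p)·8 = p·8+(1-p)·6 ⇒ p(-4) = (1-p)(-2) ⇒ p = 1/3

(p,q) = (1/3, 3/4)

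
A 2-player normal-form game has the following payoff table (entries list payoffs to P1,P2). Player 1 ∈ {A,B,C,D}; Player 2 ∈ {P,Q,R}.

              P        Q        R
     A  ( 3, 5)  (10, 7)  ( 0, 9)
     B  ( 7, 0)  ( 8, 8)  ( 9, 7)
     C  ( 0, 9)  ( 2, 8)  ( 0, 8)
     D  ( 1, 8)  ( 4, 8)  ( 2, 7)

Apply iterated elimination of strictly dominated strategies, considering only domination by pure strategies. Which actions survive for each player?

P1 drop C (B beats it: P:7>0 Q:8>2 R:9>0)
P1 drop D (B beats it: P:7>1 Q:8>4 R:9>2)
P2 drop P (Q beats it: A:7>5 B:8>0)
P1→{A,B} P2→{Q,R}

Remaining: P1:{A,B} P2:{Q,R}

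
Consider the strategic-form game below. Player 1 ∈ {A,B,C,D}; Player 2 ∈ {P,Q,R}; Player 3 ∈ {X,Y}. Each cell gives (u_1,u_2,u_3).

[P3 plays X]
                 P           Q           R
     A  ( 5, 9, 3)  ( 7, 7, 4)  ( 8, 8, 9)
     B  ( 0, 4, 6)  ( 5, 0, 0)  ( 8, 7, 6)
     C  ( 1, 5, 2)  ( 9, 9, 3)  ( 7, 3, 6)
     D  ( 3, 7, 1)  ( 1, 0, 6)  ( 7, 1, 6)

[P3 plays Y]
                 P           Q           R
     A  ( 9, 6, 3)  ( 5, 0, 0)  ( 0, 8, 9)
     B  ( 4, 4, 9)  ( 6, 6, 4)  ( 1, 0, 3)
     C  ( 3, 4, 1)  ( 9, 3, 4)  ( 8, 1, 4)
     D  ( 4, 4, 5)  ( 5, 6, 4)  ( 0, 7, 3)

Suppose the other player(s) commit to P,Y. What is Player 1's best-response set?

u_1(A vs P,Y) = 9
u_1(B vs P,Y) = 4
u_1(C vs P,Y) = 3
u_1(D vs P,Y) = 4
max payoff 9 at {A}

P1 best: {A}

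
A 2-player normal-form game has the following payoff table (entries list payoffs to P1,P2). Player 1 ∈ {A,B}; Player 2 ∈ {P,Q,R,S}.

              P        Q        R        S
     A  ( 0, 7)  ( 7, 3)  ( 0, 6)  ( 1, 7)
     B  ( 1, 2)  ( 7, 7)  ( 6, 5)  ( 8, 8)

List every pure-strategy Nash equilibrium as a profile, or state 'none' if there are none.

Nash profiles: (B,S)

(A,P): not NE [P1→B gives 1>0]
(A,Q): not NE [P2→S gives 7>3]
(A,R): not NE [P1→B gives 6>0; P2→S gives 7>6]
(A,S): not NE [P1→B gives 8>1]
(B,P): not NE [P2→S gives 8>2]
(B,Q): not NE [P2→S gives 8>7]
(B,R): not NE [P2→S gives 8>5]
(B,S): NE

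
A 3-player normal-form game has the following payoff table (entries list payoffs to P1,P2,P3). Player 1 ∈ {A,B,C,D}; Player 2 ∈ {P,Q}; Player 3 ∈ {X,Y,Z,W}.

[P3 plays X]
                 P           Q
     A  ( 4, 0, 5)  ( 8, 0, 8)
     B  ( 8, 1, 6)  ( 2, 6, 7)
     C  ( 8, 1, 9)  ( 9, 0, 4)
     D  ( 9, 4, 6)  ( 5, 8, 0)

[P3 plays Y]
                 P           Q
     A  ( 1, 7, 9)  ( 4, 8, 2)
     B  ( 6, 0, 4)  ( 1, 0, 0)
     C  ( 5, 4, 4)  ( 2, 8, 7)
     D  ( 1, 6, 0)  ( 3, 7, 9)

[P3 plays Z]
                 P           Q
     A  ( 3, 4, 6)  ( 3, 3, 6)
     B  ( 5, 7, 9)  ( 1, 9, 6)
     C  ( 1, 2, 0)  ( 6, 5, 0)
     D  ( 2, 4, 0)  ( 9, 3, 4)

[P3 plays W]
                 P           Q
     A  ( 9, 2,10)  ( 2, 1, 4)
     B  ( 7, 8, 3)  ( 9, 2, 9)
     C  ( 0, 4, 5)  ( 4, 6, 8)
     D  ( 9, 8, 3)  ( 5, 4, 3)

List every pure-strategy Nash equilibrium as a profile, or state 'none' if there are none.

(A,P,X): not NE [P1→D gives 9>4; P3→W gives 10>5]
(A,P,Y): not NE [P1→B gives 6>1; P2→Q gives 8>7; P3→W gives 10>9]
(A,P,Z): not NE [P1→B gives 5>3; P3→W gives 10>6]
(A,P,W): NE
(A,Q,X): not NE [P1→C gives 9>8]
(A,Q,Y): not NE [P3→X gives 8>2]
(A,Q,Z): not NE [P1→D gives 9>3; P2→P gives 4>3; P3→X gives 8>6]
(A,Q,W): not NE [P1→B gives 9>2; P2→P gives 2>1; P3→X gives 8>4]
(B,P,X): not NE [P1→D gives 9>8; P2→Q gives 6>1; P3→Z gives 9>6]
(B,P,Y): not NE [P3→Z gives 9>4]
(B,P,Z): not NE [P2→Q gives 9>7]
(B,P,W): not NE [P1→D gives 9>7; P3→Z gives 9>3]
(B,Q,X): not NE [P1→C gives 9>2; P3→W gives 9>7]
(B,Q,Y): not NE [P1→A gives 4>1; P3→W gives 9>0]
(B,Q,Z): not NE [P1→D gives 9>1; P3→W gives 9>6]
(B,Q,W): not NE [P2→P gives 8>2]
(C,P,X): not NE [P1→D gives 9>8]
(C,P,Y): not NE [P1→B gives 6>5; P2→Q gives 8>4; P3→X gives 9>4]
(C,P,Z): not NE [P1→B gives 5>1; P2→Q gives 5>2; P3→X gives 9>0]
(C,P,W): not NE [P1→D gives 9>0; P2→Q gives 6>4; P3→X gives 9>5]
(C,Q,X): not NE [P2→P gives 1>0; P3→W gives 8>4]
(C,Q,Y): not NE [P1→A gives 4>2; P3→W gives 8>7]
(C,Q,Z): not NE [P1→D gives 9>6; P3→W gives 8>0]
(C,Q,W): not NE [P1→B gives 9>4]
(D,P,X): not NE [P2→Q gives 8>4]
(D,P,Y): not NE [P1→B gives 6>1; P2→Q gives 7>6; P3→X gives 6>0]
(D,P,Z): not NE [P1→B gives 5>2; P3→X gives 6>0]
(D,P,W): not NE [P3→X gives 6>3]
(D,Q,X): not NE [P1→C gives 9>5; P3→Y gives 9>0]
(D,Q,Y): not NE [P1→A gives 4>3]
(D,Q,Z): not NE [P2→P gives 4>3; P3→Y gives 9>4]
(D,Q,W): not NE [P1→B gives 9>5; P2→P gives 8>4; P3→Y gives 9>3]

PSNE = {(A,P,W)}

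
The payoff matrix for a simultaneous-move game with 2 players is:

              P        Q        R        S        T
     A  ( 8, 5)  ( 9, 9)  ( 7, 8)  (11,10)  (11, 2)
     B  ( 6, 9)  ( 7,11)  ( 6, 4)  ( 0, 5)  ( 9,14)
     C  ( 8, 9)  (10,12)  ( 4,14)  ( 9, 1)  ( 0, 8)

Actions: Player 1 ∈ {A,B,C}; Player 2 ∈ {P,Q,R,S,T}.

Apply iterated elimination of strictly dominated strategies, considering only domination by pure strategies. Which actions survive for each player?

P1 drop B (A beats it: P:8>6 Q:9>7 R:7>6 S:11>0 T:11>9)
P2 drop P (Q beats it: A:9>5 C:12>9)
P2 drop T (Q beats it: A:9>2 C:12>8)
P1→{A,C} P2→{Q,R,S}

Survivors P1:{A,C} P2:{Q,R,S}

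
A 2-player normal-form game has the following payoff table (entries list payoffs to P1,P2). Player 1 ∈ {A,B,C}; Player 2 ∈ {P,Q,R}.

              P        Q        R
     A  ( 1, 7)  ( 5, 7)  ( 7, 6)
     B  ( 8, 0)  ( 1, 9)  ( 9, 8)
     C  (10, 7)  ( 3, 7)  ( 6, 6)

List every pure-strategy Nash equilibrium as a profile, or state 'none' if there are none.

(A,P): not NE [P1→C gives 10>1]
(A,Q): NE
(A,R): not NE [P1→B gives 9>7; P2→Q gives 7>6]
(B,P): not NE [P1→C gives 10>8; P2→Q gives 9>0]
(B,Q): not NE [P1→A gives 5>1]
(B,R): not NE [P2→Q gives 9>8]
(C,P): NE
(C,Q): not NE [P1→A gives 5>3]
(C,R): not NE [P1→B gives 9>6; P2→Q gives 7>6]

NE set: (A,Q), (C,P)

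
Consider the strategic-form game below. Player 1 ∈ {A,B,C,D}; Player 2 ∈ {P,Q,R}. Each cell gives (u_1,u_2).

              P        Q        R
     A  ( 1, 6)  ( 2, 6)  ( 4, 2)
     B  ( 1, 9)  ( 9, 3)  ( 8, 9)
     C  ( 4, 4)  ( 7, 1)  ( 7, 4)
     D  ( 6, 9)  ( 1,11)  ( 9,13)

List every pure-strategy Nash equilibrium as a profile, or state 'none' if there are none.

NE set: (D,R)

(A,P): not NE [P1→D gives 6>1]
(A,Q): not NE [P1→B gives 9>2]
(A,R): not NE [P1→D gives 9>4; P2→Q gives 6>2]
(B,P): not NE [P1→D gives 6>1]
(B,Q): not NE [P2→R gives 9>3]
(B,R): not NE [P1→D gives 9>8]
(C,P): not NE [P1→D gives 6>4]
(C,Q): not NE [P1→B gives 9>7; P2→R gives 4>1]
(C,R): not NE [P1→D gives 9>7]
(D,P): not NE [P2→R gives 13>9]
(D,Q): not NE [P1→B gives 9>1; P2→R gives 13>11]
(D,R): NE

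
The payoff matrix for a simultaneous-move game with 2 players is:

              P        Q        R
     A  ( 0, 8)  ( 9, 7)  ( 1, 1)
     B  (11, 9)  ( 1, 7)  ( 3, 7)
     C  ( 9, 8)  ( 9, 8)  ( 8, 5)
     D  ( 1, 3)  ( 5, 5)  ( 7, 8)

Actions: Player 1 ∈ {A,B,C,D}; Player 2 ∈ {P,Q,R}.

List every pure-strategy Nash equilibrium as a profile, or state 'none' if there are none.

Nash profiles: (B,P), (C,Q)

(A,P): not NE [P1→B gives 11>0]
(A,Q): not NE [P2→P gives 8>7]
(A,R): not NE [P1→C gives 8>1; P2→P gives 8>1]
(B,P): NE
(B,Q): not NE [P1→C gives 9>1; P2→P gives 9>7]
(B,R): not NE [P1→C gives 8>3; P2→P gives 9>7]
(C,P): not NE [P1→B gives 11>9]
(C,Q): NE
(C,R): not NE [P2→Q gives 8>5]
(D,P): not NE [P1→B gives 11>1; P2→R gives 8>3]
(D,Q): not NE [P1→C gives 9>5; P2→R gives 8>5]
(D,R): not NE [P1→C gives 8>7]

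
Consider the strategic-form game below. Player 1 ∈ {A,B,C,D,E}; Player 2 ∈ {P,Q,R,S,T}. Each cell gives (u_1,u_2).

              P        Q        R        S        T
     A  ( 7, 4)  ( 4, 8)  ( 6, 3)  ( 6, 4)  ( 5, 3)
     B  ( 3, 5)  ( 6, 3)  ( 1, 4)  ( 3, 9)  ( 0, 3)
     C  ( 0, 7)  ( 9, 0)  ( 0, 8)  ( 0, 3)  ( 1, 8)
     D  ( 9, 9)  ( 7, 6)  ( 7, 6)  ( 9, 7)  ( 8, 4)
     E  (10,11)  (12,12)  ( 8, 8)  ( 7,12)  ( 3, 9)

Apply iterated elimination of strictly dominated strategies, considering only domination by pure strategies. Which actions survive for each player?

Remaining: P1:{D,E} P2:{P,Q,S}

P1 drop A (D beats it: P:9>7 Q:7>4 R:7>6 S:9>6 T:8>5)
P1 drop B (D beats it: P:9>3 Q:7>6 R:7>1 S:9>3 T:8>0)
P1 drop C (E beats it: P:10>0 Q:12>9 R:8>0 S:7>0 T:3>1)
P2 drop R (P beats it: D:9>6 E:11>8)
P2 drop T (P beats it: D:9>4 E:11>9)
P1→{D,E} P2→{P,Q,S}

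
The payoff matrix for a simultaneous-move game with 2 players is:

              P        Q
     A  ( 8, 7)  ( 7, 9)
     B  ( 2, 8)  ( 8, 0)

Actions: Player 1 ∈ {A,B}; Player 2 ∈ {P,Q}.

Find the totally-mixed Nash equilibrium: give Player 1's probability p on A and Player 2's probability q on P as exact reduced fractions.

P1 mixes 4/5 on A; P2 mixes 1/7 on P

P1 indiff ⇒ q·8+(1-q)·7 = q·2+(1-q)·8 ⇒ q(6) = (1-q)(1) ⇒ q = 1/7
P2 indiff ⇒ p·7+(1-p)·8 = p·9+(1-p)·0 ⇒ p(-2) = (1-p)(-8) ⇒ p = 4/5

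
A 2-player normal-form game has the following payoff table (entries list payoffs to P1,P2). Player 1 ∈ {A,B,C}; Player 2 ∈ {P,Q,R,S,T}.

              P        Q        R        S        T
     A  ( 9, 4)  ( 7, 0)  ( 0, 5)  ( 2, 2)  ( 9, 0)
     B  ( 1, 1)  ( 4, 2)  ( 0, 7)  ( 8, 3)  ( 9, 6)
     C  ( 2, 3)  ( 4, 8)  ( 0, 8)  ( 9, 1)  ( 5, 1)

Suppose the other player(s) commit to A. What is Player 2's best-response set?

u_2(P vs A) = 4
u_2(Q vs A) = 0
u_2(R vs A) = 5
u_2(S vs A) = 2
u_2(T vs A) = 0
max payoff 5 at {R}

BR_2 = {R}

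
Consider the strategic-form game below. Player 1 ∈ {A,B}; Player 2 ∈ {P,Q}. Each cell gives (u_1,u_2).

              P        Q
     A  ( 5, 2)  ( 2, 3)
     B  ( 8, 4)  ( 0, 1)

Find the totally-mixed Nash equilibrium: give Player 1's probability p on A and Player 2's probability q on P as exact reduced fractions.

P1 indiff ⇒ q·5+(1-q)·2 = q·8+(1-q)·0 ⇒ q(-3) = (1-q)(-2) ⇒ q = 2/5
P2 indiff ⇒ p·2+(1-p)·4 = p·3+(1-p)·1 ⇒ p(-1) = (1-p)(-3) ⇒ p = 3/4

(p,q) = (3/4, 2/5)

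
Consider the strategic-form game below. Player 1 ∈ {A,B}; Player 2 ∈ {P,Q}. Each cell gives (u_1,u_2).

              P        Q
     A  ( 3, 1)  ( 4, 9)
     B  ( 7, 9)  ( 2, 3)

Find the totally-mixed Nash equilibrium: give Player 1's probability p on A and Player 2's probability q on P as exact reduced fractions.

P1 indiff ⇒ q·3+(1-q)·4 = q·7+(1-q)·2 ⇒ q(-4) = (1-q)(-2) ⇒ q = 1/3
P2 indiff ⇒ p·1+(1-p)·9 = p·9+(1-p)·3 ⇒ p(-8) = (1-p)(-6) ⇒ p = 3/7

p=3/7, q=1/3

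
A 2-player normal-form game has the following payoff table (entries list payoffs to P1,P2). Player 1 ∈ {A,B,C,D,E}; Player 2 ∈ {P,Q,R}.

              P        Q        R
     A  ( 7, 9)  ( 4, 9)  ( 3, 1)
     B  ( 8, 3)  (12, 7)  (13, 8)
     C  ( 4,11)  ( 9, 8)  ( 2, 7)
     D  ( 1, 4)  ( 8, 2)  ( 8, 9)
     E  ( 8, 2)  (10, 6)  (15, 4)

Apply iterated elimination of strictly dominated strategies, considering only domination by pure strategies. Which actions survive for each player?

Remaining: P1:{B,E} P2:{Q,R}

P1 drop A (B beats it: P:8>7 Q:12>4 R:13>3)
P1 drop C (B beats it: P:8>4 Q:12>9 R:13>2)
P1 drop D (B beats it: P:8>1 Q:12>8 R:13>8)
P2 drop P (Q beats it: B:7>3 E:6>2)
P1→{B,E} P2→{Q,R}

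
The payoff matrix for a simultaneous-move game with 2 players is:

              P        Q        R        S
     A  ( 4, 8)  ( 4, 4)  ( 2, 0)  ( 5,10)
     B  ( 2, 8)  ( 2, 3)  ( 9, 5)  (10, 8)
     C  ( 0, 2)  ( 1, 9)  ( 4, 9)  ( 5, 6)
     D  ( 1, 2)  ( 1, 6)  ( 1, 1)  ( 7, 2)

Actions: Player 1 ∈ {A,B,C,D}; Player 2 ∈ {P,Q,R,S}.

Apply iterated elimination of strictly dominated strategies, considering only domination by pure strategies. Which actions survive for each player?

P1 drop C (B beats it: P:2>0 Q:2>1 R:9>4 S:10>5)
P1 drop D (B beats it: P:2>1 Q:2>1 R:9>1 S:10>7)
P2 drop Q (P beats it: A:8>4 B:8>3)
P2 drop R (P beats it: A:8>0 B:8>5)
P1→{A,B} P2→{P,S}

IESDS → P1:{A,B} P2:{P,S}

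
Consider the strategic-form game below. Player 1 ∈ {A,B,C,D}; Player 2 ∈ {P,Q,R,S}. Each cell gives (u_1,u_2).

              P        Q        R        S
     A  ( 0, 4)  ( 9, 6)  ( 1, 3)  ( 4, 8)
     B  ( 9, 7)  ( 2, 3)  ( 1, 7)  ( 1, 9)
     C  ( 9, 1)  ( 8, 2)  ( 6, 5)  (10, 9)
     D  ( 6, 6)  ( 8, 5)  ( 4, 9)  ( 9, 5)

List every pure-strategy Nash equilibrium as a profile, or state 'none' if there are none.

(A,P): not NE [P1→C gives 9>0; P2→S gives 8>4]
(A,Q): not NE [P2→S gives 8>6]
(A,R): not NE [P1→C gives 6>1; P2→S gives 8>3]
(A,S): not NE [P1→C gives 10>4]
(B,P): not NE [P2→S gives 9>7]
(B,Q): not NE [P1→A gives 9>2; P2→S gives 9>3]
(B,R): not NE [P1→C gives 6>1; P2→S gives 9>7]
(B,S): not NE [P1→C gives 10>1]
(C,P): not NE [P2→S gives 9>1]
(C,Q): not NE [P1→A gives 9>8; P2→S gives 9>2]
(C,R): not NE [P2→S gives 9>5]
(C,S): NE
(D,P): not NE [P1→C gives 9>6; P2→R gives 9>6]
(D,Q): not NE [P1→A gives 9>8; P2→R gives 9>5]
(D,R): not NE [P1→C gives 6>4]
(D,S): not NE [P1→C gives 10>9; P2→R gives 9>5]

NE set: (C,S)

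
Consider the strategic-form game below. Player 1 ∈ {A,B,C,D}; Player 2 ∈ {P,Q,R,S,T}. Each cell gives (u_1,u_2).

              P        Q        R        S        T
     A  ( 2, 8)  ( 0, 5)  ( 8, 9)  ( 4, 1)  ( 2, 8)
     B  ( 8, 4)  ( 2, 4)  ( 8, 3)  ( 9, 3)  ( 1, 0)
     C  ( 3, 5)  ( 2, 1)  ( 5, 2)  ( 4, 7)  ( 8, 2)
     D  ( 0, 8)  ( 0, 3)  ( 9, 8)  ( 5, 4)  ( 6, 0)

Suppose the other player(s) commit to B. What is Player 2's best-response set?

argmax u_2 = {P,Q}

u_2(P vs B) = 4
u_2(Q vs B) = 4
u_2(R vs B) = 3
u_2(S vs B) = 3
u_2(T vs B) = 0
max payoff 4 at {P,Q}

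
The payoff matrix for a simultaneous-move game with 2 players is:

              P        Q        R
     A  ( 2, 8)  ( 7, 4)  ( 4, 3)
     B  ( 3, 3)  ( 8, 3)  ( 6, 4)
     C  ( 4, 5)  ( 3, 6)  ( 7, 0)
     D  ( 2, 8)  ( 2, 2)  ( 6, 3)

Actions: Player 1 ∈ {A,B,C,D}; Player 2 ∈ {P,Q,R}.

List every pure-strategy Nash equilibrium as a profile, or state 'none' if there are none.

Equilibria: none

(A,P): not NE [P1→C gives 4>2]
(A,Q): not NE [P1→B gives 8>7; P2→P gives 8>4]
(A,R): not NE [P1→C gives 7>4; P2→P gives 8>3]
(B,P): not NE [P1→C gives 4>3; P2→R gives 4>3]
(B,Q): not NE [P2→R gives 4>3]
(B,R): not NE [P1→C gives 7>6]
(C,P): not NE [P2→Q gives 6>5]
(C,Q): not NE [P1→B gives 8>3]
(C,R): not NE [P2→Q gives 6>0]
(D,P): not NE [P1→C gives 4>2]
(D,Q): not NE [P1→B gives 8>2; P2→P gives 8>2]
(D,R): not NE [P1→C gives 7>6; P2→P gives 8>3]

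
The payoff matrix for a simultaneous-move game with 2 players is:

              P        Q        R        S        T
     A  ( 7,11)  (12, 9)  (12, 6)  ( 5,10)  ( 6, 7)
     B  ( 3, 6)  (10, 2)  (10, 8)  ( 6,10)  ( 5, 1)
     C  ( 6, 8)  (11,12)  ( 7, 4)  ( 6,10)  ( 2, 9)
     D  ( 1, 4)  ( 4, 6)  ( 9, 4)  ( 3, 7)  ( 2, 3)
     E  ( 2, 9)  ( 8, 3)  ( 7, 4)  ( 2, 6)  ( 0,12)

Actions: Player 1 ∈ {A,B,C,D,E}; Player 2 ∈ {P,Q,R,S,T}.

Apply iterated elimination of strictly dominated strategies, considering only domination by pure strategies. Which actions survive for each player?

Survivors P1:{A,B,C} P2:{P,Q,S}

P1 drop D (A beats it: P:7>1 Q:12>4 R:12>9 S:5>3 T:6>2)
P1 drop E (A beats it: P:7>2 Q:12>8 R:12>7 S:5>2 T:6>0)
P2 drop R (S beats it: A:10>6 B:10>8 C:10>4)
P2 drop T (Q beats it: A:9>7 B:2>1 C:12>9)
P1→{A,B,C} P2→{P,Q,S}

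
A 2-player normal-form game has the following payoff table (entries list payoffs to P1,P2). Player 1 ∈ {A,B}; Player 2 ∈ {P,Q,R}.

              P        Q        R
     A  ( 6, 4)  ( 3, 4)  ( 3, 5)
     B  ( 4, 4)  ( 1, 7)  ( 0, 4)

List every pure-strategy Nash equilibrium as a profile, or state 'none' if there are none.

NE set: (A,R)

(A,P): not NE [P2→R gives 5>4]
(A,Q): not NE [P2→R gives 5>4]
(A,R): NE
(B,P): not NE [P1→A gives 6>4; P2→Q gives 7>4]
(B,Q): not NE [P1→A gives 3>1]
(B,R): not NE [P1→A gives 3>0; P2→Q gives 7>4]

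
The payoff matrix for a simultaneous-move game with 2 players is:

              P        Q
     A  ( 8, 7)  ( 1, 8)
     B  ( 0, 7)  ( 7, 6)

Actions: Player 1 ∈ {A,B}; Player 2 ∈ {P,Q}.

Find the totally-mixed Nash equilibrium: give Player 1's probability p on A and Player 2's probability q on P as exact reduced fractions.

p=1/2, q=3/7

P1 indiff ⇒ q·8+(1-q)·1 = q·0+(1-q)·7 ⇒ q(8) = (1-q)(6) ⇒ q = 3/7
P2 indiff ⇒ p·7+(1-p)·7 = p·8+(1-p)·6 ⇒ p(-1) = (1-p)(-1) ⇒ p = 1/2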